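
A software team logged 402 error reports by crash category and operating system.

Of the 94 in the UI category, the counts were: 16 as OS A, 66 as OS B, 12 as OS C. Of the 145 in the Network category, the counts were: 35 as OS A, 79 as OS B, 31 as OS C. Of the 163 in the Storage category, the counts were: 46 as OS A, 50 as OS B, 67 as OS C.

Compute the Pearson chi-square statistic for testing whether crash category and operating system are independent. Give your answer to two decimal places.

44.45

Row totals: 94, 145, 163. Column totals: 97, 195, 110. Grand total N = 402.
Expected counts (row total × column total / N):
  UI, OS A: 94×97/402 = 22.682
  UI, OS B: 94×195/402 = 45.597
  UI, OS C: 94×110/402 = 25.721
  Network, OS A: 145×97/402 = 34.988
  Network, OS B: 145×195/402 = 70.336
  Network, OS C: 145×110/402 = 39.677
  Storage, OS A: 163×97/402 = 39.331
  Storage, OS B: 163×195/402 = 79.067
  Storage, OS C: 163×110/402 = 44.602
Contributions (O − E)²/E:
  (16 − 22.682)²/22.682 = 1.9685
  (66 − 45.597)²/45.597 = 9.1296
  (12 − 25.721)²/25.721 = 7.3195
  (35 − 34.988)²/34.988 = 0.0000
  (79 − 70.336)²/70.336 = 1.0672
  (31 − 39.677)²/39.677 = 1.8976
  (46 − 39.331)²/39.331 = 1.1308
  (50 − 79.067)²/79.067 = 10.6858
  (67 − 44.602)²/44.602 = 11.2477
χ² = 1.9685 + 9.1296 + 7.3195 + 0.0000 + 1.0672 + 1.8976 + 1.1308 + 10.6858 + 11.2477 = 44.45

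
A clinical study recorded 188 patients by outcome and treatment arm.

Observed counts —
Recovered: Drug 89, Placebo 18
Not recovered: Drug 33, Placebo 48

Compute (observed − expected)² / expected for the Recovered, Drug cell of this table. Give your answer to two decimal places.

Row total (Recovered) = 107; column total (Drug) = 122; N = 188.
Expected count E = 107 × 122 / 188 = 69.436.
Contribution = (O − E)²/E = (89 − 69.436)² / 69.436 = 5.51.

5.51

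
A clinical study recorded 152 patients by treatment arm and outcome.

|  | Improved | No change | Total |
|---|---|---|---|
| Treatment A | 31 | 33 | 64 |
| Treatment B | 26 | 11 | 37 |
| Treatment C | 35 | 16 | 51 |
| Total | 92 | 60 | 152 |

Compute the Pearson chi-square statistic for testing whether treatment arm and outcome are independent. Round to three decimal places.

6.786

Grand total N = 152.
Expected counts (row total × column total / N):
  Treatment A, Improved: 64×92/152 = 38.7368
  Treatment A, No change: 64×60/152 = 25.2632
  Treatment B, Improved: 37×92/152 = 22.3947
  Treatment B, No change: 37×60/152 = 14.6053
  Treatment C, Improved: 51×92/152 = 30.8684
  Treatment C, No change: 51×60/152 = 20.1316
Contributions (O − E)²/E:
  (31 − 38.7368)²/38.7368 = 1.5453
  (33 − 25.2632)²/25.2632 = 2.3694
  (26 − 22.3947)²/22.3947 = 0.5804
  (11 − 14.6053)²/14.6053 = 0.8900
  (35 − 30.8684)²/30.8684 = 0.5530
  (16 − 20.1316)²/20.1316 = 0.8479
χ² = 1.5453 + 2.3694 + 0.5804 + 0.8900 + 0.5530 + 0.8479 = 6.786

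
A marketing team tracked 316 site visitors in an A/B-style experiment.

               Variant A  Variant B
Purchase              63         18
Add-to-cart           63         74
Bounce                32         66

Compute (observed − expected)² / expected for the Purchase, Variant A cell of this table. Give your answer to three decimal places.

Row total (Purchase) = 81; column total (Variant A) = 158; N = 316.
Expected count E = 81 × 158 / 316 = 40.5000.
Contribution = (O − E)²/E = (63 − 40.5000)² / 40.5000 = 12.500.

12.500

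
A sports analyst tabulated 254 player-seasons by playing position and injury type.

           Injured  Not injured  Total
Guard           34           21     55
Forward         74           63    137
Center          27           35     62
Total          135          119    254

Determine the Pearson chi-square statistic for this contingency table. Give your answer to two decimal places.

4.00

Grand total N = 254.
Expected counts (row total × column total / N):
  Guard, Injured: 55×135/254 = 29.232
  Guard, Not injured: 55×119/254 = 25.768
  Forward, Injured: 137×135/254 = 72.815
  Forward, Not injured: 137×119/254 = 64.185
  Center, Injured: 62×135/254 = 32.953
  Center, Not injured: 62×119/254 = 29.047
Contributions (O − E)²/E:
  (34 − 29.232)²/29.232 = 0.7777
  (21 − 25.768)²/25.768 = 0.8823
  (74 − 72.815)²/72.815 = 0.0193
  (63 − 64.185)²/64.185 = 0.0219
  (27 − 32.953)²/32.953 = 1.0754
  (35 − 29.047)²/29.047 = 1.2200
χ² = 0.7777 + 0.8823 + 0.0193 + 0.0219 + 1.0754 + 1.2200 = 4.00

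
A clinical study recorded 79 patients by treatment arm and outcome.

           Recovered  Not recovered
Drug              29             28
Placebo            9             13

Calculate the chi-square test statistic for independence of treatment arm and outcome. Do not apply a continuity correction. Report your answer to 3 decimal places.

Row totals: 57, 22. Column totals: 38, 41. Grand total N = 79.
Expected counts (row total × column total / N):
  Drug, Recovered: 57×38/79 = 27.4177
  Drug, Not recovered: 57×41/79 = 29.5823
  Placebo, Recovered: 22×38/79 = 10.5823
  Placebo, Not recovered: 22×41/79 = 11.4177
Contributions (O − E)²/E:
  (29 − 27.4177)²/27.4177 = 0.0913
  (28 − 29.5823)²/29.5823 = 0.0846
  (9 − 10.5823)²/10.5823 = 0.2366
  (13 − 11.4177)²/11.4177 = 0.2193
χ² = 0.0913 + 0.0846 + 0.2366 + 0.2193 = 0.632

0.632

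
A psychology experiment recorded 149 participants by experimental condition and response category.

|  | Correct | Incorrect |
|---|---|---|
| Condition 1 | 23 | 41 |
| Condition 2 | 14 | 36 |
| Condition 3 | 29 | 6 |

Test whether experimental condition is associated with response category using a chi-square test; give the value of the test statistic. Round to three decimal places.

28.285

Row totals: 64, 50, 35. Column totals: 66, 83. Grand total N = 149.
Expected counts (row total × column total / N):
  Condition 1, Correct: 64×66/149 = 28.34899
  Condition 1, Incorrect: 64×83/149 = 35.65101
  Condition 2, Correct: 50×66/149 = 22.14765
  Condition 2, Incorrect: 50×83/149 = 27.85235
  Condition 3, Correct: 35×66/149 = 15.50336
  Condition 3, Incorrect: 35×83/149 = 19.49664
Contributions (O − E)²/E:
  (23 − 28.34899)²/28.34899 = 1.0093
  (41 − 35.65101)²/35.65101 = 0.8025
  (14 − 22.14765)²/22.14765 = 2.9973
  (36 − 27.85235)²/27.85235 = 2.3834
  (29 − 15.50336)²/15.50336 = 11.7497
  (6 − 19.49664)²/19.49664 = 9.3431
χ² = 1.0093 + 0.8025 + 2.9973 + 2.3834 + 11.7497 + 9.3431 = 28.285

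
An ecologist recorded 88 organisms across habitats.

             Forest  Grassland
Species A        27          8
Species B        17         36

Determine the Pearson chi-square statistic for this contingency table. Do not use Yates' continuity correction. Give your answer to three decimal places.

17.126

Row totals: 35, 53. Column totals: 44, 44. Grand total N = 88.
Expected counts (row total × column total / N):
  Species A, Forest: 35×44/88 = 17.5000
  Species A, Grassland: 35×44/88 = 17.5000
  Species B, Forest: 53×44/88 = 26.5000
  Species B, Grassland: 53×44/88 = 26.5000
Contributions (O − E)²/E:
  (27 − 17.5000)²/17.5000 = 5.1571
  (8 − 17.5000)²/17.5000 = 5.1571
  (17 − 26.5000)²/26.5000 = 3.4057
  (36 − 26.5000)²/26.5000 = 3.4057
χ² = 5.1571 + 5.1571 + 3.4057 + 3.4057 = 17.126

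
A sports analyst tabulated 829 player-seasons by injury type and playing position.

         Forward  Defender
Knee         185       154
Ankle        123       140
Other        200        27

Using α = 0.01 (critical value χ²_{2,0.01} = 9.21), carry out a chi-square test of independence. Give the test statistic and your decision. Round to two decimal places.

Row totals: 339, 263, 227. Column totals: 508, 321. Grand total N = 829.
Expected counts (row total × column total / N):
  Knee, Forward: 339×508/829 = 207.7346
  Knee, Defender: 339×321/829 = 131.2654
  Ankle, Forward: 263×508/829 = 161.1628
  Ankle, Defender: 263×321/829 = 101.8372
  Other, Forward: 227×508/829 = 139.1025
  Other, Defender: 227×321/829 = 87.8975
Contributions (O − E)²/E:
  (185 − 207.7346)²/207.7346 = 2.4881
  (154 − 131.2654)²/131.2654 = 3.9375
  (123 − 161.1628)²/161.1628 = 9.0368
  (140 − 101.8372)²/101.8372 = 14.3013
  (200 − 139.1025)²/139.1025 = 26.6602
  (27 − 87.8975)²/87.8975 = 42.1913
χ² = 2.4881 + 3.9375 + 9.0368 + 14.3013 + 26.6602 + 42.1913 = 98.62
df = (3−1)(2−1) = 2. Since 98.62 > 9.21, reject the null hypothesis of independence at α = 0.01.

98.62; reject H₀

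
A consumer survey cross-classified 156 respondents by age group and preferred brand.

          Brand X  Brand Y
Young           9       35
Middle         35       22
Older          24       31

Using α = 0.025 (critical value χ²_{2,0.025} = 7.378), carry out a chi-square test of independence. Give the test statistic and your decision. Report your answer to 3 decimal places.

16.934; reject H₀

Row totals: 44, 57, 55. Column totals: 68, 88. Grand total N = 156.
Expected counts (row total × column total / N):
  Young, Brand X: 44×68/156 = 19.1795
  Young, Brand Y: 44×88/156 = 24.8205
  Middle, Brand X: 57×68/156 = 24.8462
  Middle, Brand Y: 57×88/156 = 32.1538
  Older, Brand X: 55×68/156 = 23.9744
  Older, Brand Y: 55×88/156 = 31.0256
Contributions (O − E)²/E:
  (9 − 19.1795)²/19.1795 = 5.4028
  (35 − 24.8205)²/24.8205 = 4.1749
  (35 − 24.8462)²/24.8462 = 4.1495
  (22 − 32.1538)²/32.1538 = 3.2065
  (24 − 23.9744)²/23.9744 = 0.0000
  (31 − 31.0256)²/31.0256 = 0.0000
χ² = 5.4028 + 4.1749 + 4.1495 + 3.2065 + 0.0000 + 0.0000 = 16.934
df = (3−1)(2−1) = 2. Since 16.934 > 7.378, reject the null hypothesis of independence at α = 0.025.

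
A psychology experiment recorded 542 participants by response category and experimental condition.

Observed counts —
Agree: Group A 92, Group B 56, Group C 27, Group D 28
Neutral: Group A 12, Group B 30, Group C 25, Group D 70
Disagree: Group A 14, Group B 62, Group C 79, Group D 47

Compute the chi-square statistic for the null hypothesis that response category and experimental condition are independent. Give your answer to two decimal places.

Row totals: 203, 137, 202. Column totals: 118, 148, 131, 145. Grand total N = 542.
Expected counts (row total × column total / N):
  Agree, Group A: 203×118/542 = 44.196
  Agree, Group B: 203×148/542 = 55.432
  Agree, Group C: 203×131/542 = 49.065
  Agree, Group D: 203×145/542 = 54.308
  Neutral, Group A: 137×118/542 = 29.827
  Neutral, Group B: 137×148/542 = 37.410
  Neutral, Group C: 137×131/542 = 33.113
  Neutral, Group D: 137×145/542 = 36.651
  Disagree, Group A: 202×118/542 = 43.978
  Disagree, Group B: 202×148/542 = 55.159
  Disagree, Group C: 202×131/542 = 48.823
  Disagree, Group D: 202×145/542 = 54.041
Contributions (O − E)²/E:
  (92 − 44.196)²/44.196 = 51.7065
  (56 − 55.432)²/55.432 = 0.0058
  (27 − 49.065)²/49.065 = 9.9228
  (28 − 54.308)²/54.308 = 12.7442
  (12 − 29.827)²/29.827 = 10.6548
  (30 − 37.410)²/37.410 = 1.4677
  (25 − 33.113)²/33.113 = 1.9878
  (70 − 36.651)²/36.651 = 30.3445
  (14 − 43.978)²/43.978 = 20.4348
  (62 − 55.159)²/55.159 = 0.8484
  (79 − 48.823)²/48.823 = 18.6521
  (47 − 54.041)²/54.041 = 0.9174
χ² = 51.7065 + 0.0058 + 9.9228 + 12.7442 + 10.6548 + 1.4677 + 1.9878 + 30.3445 + 20.4348 + 0.8484 + 18.6521 + 0.9174 = 159.69

159.69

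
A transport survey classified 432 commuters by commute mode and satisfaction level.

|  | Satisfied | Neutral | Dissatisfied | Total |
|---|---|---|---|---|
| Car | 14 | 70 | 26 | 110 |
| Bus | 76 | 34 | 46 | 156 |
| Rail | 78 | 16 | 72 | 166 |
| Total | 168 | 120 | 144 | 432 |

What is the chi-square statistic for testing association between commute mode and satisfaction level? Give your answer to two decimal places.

107.44

Grand total N = 432.
Expected counts (row total × column total / N):
  Car, Satisfied: 110×168/432 = 42.778
  Car, Neutral: 110×120/432 = 30.556
  Car, Dissatisfied: 110×144/432 = 36.667
  Bus, Satisfied: 156×168/432 = 60.667
  Bus, Neutral: 156×120/432 = 43.333
  Bus, Dissatisfied: 156×144/432 = 52.000
  Rail, Satisfied: 166×168/432 = 64.556
  Rail, Neutral: 166×120/432 = 46.111
  Rail, Dissatisfied: 166×144/432 = 55.333
Contributions (O − E)²/E:
  (14 − 42.778)²/42.778 = 19.3598
  (70 − 30.556)²/30.556 = 50.9173
  (26 − 36.667)²/36.667 = 3.1032
  (76 − 60.667)²/60.667 = 3.8753
  (34 − 43.333)²/43.333 = 2.0101
  (46 − 52.000)²/52.000 = 0.6923
  (78 − 64.556)²/64.556 = 2.7998
  (16 − 46.111)²/46.111 = 19.6628
  (72 − 55.333)²/55.333 = 5.0203
χ² = 19.3598 + 50.9173 + 3.1032 + 3.8753 + 2.0101 + 0.6923 + 2.7998 + 19.6628 + 5.0203 = 107.44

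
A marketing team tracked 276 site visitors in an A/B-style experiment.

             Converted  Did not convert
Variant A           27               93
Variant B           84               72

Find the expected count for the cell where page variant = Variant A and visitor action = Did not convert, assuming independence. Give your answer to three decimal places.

71.739

Row total (Variant A) = 120; column total (Did not convert) = 165; grand total N = 276.
Expected count = (row total × column total) / N = 120 × 165 / 276 = 71.739.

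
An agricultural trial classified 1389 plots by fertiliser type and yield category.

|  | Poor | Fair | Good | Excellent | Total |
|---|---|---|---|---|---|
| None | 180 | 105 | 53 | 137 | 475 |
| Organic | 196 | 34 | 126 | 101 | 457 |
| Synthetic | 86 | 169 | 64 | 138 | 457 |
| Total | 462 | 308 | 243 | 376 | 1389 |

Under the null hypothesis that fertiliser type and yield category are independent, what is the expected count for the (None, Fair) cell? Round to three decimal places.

105.328

Row total (None) = 475; column total (Fair) = 308; grand total N = 1389.
Expected count = (row total × column total) / N = 475 × 308 / 1389 = 105.328.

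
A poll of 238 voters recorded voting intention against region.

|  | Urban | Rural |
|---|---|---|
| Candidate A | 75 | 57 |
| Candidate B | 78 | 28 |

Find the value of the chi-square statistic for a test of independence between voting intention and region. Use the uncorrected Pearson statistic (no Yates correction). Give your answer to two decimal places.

7.20

Row totals: 132, 106. Column totals: 153, 85. Grand total N = 238.
Expected counts (row total × column total / N):
  Candidate A, Urban: 132×153/238 = 84.8571
  Candidate A, Rural: 132×85/238 = 47.1429
  Candidate B, Urban: 106×153/238 = 68.1429
  Candidate B, Rural: 106×85/238 = 37.8571
Contributions (O − E)²/E:
  (75 − 84.8571)²/84.8571 = 1.1450
  (57 − 47.1429)²/47.1429 = 2.0610
  (78 − 68.1429)²/68.1429 = 1.4259
  (28 − 37.8571)²/37.8571 = 2.5666
χ² = 1.1450 + 2.0610 + 1.4259 + 2.5666 = 7.20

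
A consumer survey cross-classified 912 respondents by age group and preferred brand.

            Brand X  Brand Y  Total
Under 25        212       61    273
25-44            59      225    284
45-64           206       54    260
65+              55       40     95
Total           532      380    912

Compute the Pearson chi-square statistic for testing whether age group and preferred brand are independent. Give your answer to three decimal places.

253.486

Grand total N = 912.
Expected counts (row total × column total / N):
  Under 25, Brand X: 273×532/912 = 159.2500
  Under 25, Brand Y: 273×380/912 = 113.7500
  25-44, Brand X: 284×532/912 = 165.6667
  25-44, Brand Y: 284×380/912 = 118.3333
  45-64, Brand X: 260×532/912 = 151.6667
  45-64, Brand Y: 260×380/912 = 108.3333
  65+, Brand X: 95×532/912 = 55.4167
  65+, Brand Y: 95×380/912 = 39.5833
Contributions (O − E)²/E:
  (212 − 159.2500)²/159.2500 = 17.4729
  (61 − 113.7500)²/113.7500 = 24.4621
  (59 − 165.6667)²/165.6667 = 68.6788
  (225 − 118.3333)²/118.3333 = 96.1503
  (206 − 151.6667)²/151.6667 = 19.4644
  (54 − 108.3333)²/108.3333 = 27.2502
  (55 − 55.4167)²/55.4167 = 0.0031
  (40 − 39.5833)²/39.5833 = 0.0044
χ² = 17.4729 + 24.4621 + 68.6788 + 96.1503 + 19.4644 + 27.2502 + 0.0031 + 0.0044 = 253.486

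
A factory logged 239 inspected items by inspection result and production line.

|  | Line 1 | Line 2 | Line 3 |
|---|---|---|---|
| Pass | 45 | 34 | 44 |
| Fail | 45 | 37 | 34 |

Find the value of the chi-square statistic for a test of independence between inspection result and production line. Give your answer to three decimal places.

Row totals: 123, 116. Column totals: 90, 71, 78. Grand total N = 239.
Expected counts (row total × column total / N):
  Pass, Line 1: 123×90/239 = 46.3180
  Pass, Line 2: 123×71/239 = 36.5397
  Pass, Line 3: 123×78/239 = 40.1423
  Fail, Line 1: 116×90/239 = 43.6820
  Fail, Line 2: 116×71/239 = 34.4603
  Fail, Line 3: 116×78/239 = 37.8577
Contributions (O − E)²/E:
  (45 − 46.3180)²/46.3180 = 0.0375
  (34 − 36.5397)²/36.5397 = 0.1765
  (44 − 40.1423)²/40.1423 = 0.3707
  (45 − 43.6820)²/43.6820 = 0.0398
  (37 − 34.4603)²/34.4603 = 0.1872
  (34 − 37.8577)²/37.8577 = 0.3931
χ² = 0.0375 + 0.1765 + 0.3707 + 0.0398 + 0.1872 + 0.3931 = 1.205

1.205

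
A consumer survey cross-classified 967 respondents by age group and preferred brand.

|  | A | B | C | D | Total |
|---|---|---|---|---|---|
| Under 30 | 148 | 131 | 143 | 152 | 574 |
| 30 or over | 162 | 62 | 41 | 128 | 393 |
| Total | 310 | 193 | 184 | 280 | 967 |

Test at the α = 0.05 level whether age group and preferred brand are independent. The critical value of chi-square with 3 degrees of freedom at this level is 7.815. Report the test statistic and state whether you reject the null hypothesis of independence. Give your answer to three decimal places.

51.838; reject H₀

Grand total N = 967.
Expected counts (row total × column total / N):
  Under 30, A: 574×310/967 = 184.0124
  Under 30, B: 574×193/967 = 114.5626
  Under 30, C: 574×184/967 = 109.2203
  Under 30, D: 574×280/967 = 166.2048
  30 or over, A: 393×310/967 = 125.9876
  30 or over, B: 393×193/967 = 78.4374
  30 or over, C: 393×184/967 = 74.7797
  30 or over, D: 393×280/967 = 113.7952
Contributions (O − E)²/E:
  (148 − 184.0124)²/184.0124 = 7.0479
  (131 − 114.5626)²/114.5626 = 2.3584
  (143 − 109.2203)²/109.2203 = 10.4474
  (152 − 166.2048)²/166.2048 = 1.2140
  (162 − 125.9876)²/125.9876 = 10.2938
  (62 − 78.4374)²/78.4374 = 3.4446
  (41 − 74.7797)²/74.7797 = 15.2591
  (128 − 113.7952)²/113.7952 = 1.7732
χ² = 7.0479 + 2.3584 + 10.4474 + 1.2140 + 10.2938 + 3.4446 + 15.2591 + 1.7732 = 51.838
df = (2−1)(4−1) = 3. Since 51.838 > 7.815, reject the null hypothesis of independence at α = 0.05.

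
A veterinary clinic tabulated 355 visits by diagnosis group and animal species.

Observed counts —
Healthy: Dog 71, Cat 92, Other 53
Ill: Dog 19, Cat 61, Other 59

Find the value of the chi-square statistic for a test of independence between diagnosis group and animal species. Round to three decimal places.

20.930

Row totals: 216, 139. Column totals: 90, 153, 112. Grand total N = 355.
Expected counts (row total × column total / N):
  Healthy, Dog: 216×90/355 = 54.7606
  Healthy, Cat: 216×153/355 = 93.0930
  Healthy, Other: 216×112/355 = 68.1465
  Ill, Dog: 139×90/355 = 35.2394
  Ill, Cat: 139×153/355 = 59.9070
  Ill, Other: 139×112/355 = 43.8535
Contributions (O − E)²/E:
  (71 − 54.7606)²/54.7606 = 4.8158
  (92 − 93.0930)²/93.0930 = 0.0128
  (53 − 68.1465)²/68.1465 = 3.3665
  (19 − 35.2394)²/35.2394 = 7.4836
  (61 − 59.9070)²/59.9070 = 0.0199
  (59 − 43.8535)²/43.8535 = 5.2314
χ² = 4.8158 + 0.0128 + 3.3665 + 7.4836 + 0.0199 + 5.2314 = 20.930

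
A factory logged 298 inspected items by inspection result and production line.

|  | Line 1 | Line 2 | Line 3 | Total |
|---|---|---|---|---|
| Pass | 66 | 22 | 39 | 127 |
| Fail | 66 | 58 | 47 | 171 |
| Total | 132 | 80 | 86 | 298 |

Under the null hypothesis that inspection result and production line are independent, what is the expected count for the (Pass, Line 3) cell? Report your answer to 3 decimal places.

36.651

Row total (Pass) = 127; column total (Line 3) = 86; grand total N = 298.
Expected count = (row total × column total) / N = 127 × 86 / 298 = 36.651.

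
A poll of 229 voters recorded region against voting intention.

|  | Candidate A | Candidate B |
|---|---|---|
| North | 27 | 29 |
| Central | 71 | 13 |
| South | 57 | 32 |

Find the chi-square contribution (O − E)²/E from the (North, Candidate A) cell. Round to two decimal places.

3.14

Row total (North) = 56; column total (Candidate A) = 155; N = 229.
Expected count E = 56 × 155 / 229 = 37.904.
Contribution = (O − E)²/E = (27 − 37.904)² / 37.904 = 3.14.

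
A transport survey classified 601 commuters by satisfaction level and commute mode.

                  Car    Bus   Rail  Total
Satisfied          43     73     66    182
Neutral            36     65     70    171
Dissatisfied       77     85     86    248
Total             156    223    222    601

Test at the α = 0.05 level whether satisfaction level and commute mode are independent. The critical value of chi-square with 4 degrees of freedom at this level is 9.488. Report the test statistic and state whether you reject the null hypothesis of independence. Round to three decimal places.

6.564; fail to reject H₀

Grand total N = 601.
Expected counts (row total × column total / N):
  Satisfied, Car: 182×156/601 = 47.2413
  Satisfied, Bus: 182×223/601 = 67.5308
  Satisfied, Rail: 182×222/601 = 67.2280
  Neutral, Car: 171×156/601 = 44.3860
  Neutral, Bus: 171×223/601 = 63.4493
  Neutral, Rail: 171×222/601 = 63.1647
  Dissatisfied, Car: 248×156/601 = 64.3727
  Dissatisfied, Bus: 248×223/601 = 92.0200
  Dissatisfied, Rail: 248×222/601 = 91.6073
Contributions (O − E)²/E:
  (43 − 47.2413)²/47.2413 = 0.3808
  (73 − 67.5308)²/67.5308 = 0.4429
  (66 − 67.2280)²/67.2280 = 0.0224
  (36 − 44.3860)²/44.3860 = 1.5844
  (65 − 63.4493)²/63.4493 = 0.0379
  (70 − 63.1647)²/63.1647 = 0.7397
  (77 − 64.3727)²/64.3727 = 2.4770
  (85 − 92.0200)²/92.0200 = 0.5355
  (86 − 91.6073)²/91.6073 = 0.3432
χ² = 0.3808 + 0.4429 + 0.0224 + 1.5844 + 0.0379 + 0.7397 + 2.4770 + 0.5355 + 0.3432 = 6.564
df = (3−1)(3−1) = 4. Since 6.564 < 9.488, fail to reject the null hypothesis of independence at α = 0.05.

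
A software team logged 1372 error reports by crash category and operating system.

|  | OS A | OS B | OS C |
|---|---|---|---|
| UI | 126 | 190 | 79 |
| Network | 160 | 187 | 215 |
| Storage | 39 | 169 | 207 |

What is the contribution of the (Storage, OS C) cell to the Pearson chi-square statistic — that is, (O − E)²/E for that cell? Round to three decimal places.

Row total (Storage) = 415; column total (OS C) = 501; N = 1372.
Expected count E = 415 × 501 / 1372 = 151.5415.
Contribution = (O − E)²/E = (207 − 151.5415)² / 151.5415 = 20.296.

20.296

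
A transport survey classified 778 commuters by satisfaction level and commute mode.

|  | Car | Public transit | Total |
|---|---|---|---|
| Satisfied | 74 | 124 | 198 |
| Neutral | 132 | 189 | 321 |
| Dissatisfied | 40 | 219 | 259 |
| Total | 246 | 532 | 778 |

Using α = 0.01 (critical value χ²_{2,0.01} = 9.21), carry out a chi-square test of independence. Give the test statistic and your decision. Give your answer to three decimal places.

47.779; reject H₀

Grand total N = 778.
Expected counts (row total × column total / N):
  Satisfied, Car: 198×246/778 = 62.6067
  Satisfied, Public transit: 198×532/778 = 135.3933
  Neutral, Car: 321×246/778 = 101.4987
  Neutral, Public transit: 321×532/778 = 219.5013
  Dissatisfied, Car: 259×246/778 = 81.8946
  Dissatisfied, Public transit: 259×532/778 = 177.1054
Contributions (O − E)²/E:
  (74 − 62.6067)²/62.6067 = 2.0734
  (124 − 135.3933)²/135.3933 = 0.9587
  (132 − 101.4987)²/101.4987 = 9.1659
  (189 − 219.5013)²/219.5013 = 4.2384
  (40 − 81.8946)²/81.8946 = 21.4319
  (219 − 177.1054)²/177.1054 = 9.9102
χ² = 2.0734 + 0.9587 + 9.1659 + 4.2384 + 21.4319 + 9.9102 = 47.779
df = (3−1)(2−1) = 2. Since 47.779 > 9.21, reject the null hypothesis of independence at α = 0.01.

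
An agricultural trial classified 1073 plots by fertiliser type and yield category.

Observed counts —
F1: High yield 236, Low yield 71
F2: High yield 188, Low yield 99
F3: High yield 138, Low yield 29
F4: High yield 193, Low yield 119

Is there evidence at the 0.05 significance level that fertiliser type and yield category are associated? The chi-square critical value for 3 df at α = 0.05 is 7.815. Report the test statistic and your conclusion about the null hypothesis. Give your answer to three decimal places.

32.367; reject H₀

Row totals: 307, 287, 167, 312. Column totals: 755, 318. Grand total N = 1073.
Expected counts (row total × column total / N):
  F1, High yield: 307×755/1073 = 216.0158
  F1, Low yield: 307×318/1073 = 90.9842
  F2, High yield: 287×755/1073 = 201.9432
  F2, Low yield: 287×318/1073 = 85.0568
  F3, High yield: 167×755/1073 = 117.5070
  F3, Low yield: 167×318/1073 = 49.4930
  F4, High yield: 312×755/1073 = 219.5340
  F4, Low yield: 312×318/1073 = 92.4660
Contributions (O − E)²/E:
  (236 − 216.0158)²/216.0158 = 1.8488
  (71 − 90.9842)²/90.9842 = 4.3894
  (188 − 201.9432)²/201.9432 = 0.9627
  (99 − 85.0568)²/85.0568 = 2.2857
  (138 − 117.5070)²/117.5070 = 3.5739
  (29 − 49.4930)²/49.4930 = 8.4853
  (193 − 219.5340)²/219.5340 = 3.2070
  (119 − 92.4660)²/92.4660 = 7.6142
χ² = 1.8488 + 4.3894 + 0.9627 + 2.2857 + 3.5739 + 8.4853 + 3.2070 + 7.6142 = 32.367
df = (4−1)(2−1) = 3. Since 32.367 > 7.815, reject the null hypothesis of independence at α = 0.05.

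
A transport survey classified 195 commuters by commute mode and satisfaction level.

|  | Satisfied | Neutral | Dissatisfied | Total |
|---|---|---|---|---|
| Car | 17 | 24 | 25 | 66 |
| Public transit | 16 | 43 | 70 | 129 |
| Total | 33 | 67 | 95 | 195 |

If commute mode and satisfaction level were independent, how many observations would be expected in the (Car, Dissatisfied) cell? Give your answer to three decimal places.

Row total (Car) = 66; column total (Dissatisfied) = 95; grand total N = 195.
Expected count = (row total × column total) / N = 66 × 95 / 195 = 32.154.

32.154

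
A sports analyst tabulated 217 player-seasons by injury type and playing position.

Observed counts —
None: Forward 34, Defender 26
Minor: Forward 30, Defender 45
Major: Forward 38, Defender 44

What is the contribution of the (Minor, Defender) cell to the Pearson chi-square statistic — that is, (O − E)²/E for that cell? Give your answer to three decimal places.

Row total (Minor) = 75; column total (Defender) = 115; N = 217.
Expected count E = 75 × 115 / 217 = 39.7465.
Contribution = (O − E)²/E = (45 − 39.7465)² / 39.7465 = 0.694.

0.694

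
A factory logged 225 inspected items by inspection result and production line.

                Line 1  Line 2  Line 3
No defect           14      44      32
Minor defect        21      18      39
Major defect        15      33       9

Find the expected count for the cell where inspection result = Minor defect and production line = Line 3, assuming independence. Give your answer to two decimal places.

Row total (Minor defect) = 78; column total (Line 3) = 80; grand total N = 225.
Expected count = (row total × column total) / N = 78 × 80 / 225 = 27.73.

27.73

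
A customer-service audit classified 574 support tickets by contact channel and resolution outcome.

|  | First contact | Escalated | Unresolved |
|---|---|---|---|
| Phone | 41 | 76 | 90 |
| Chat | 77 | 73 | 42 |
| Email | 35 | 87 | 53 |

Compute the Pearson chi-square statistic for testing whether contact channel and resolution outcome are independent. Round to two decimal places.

Row totals: 207, 192, 175. Column totals: 153, 236, 185. Grand total N = 574.
Expected counts (row total × column total / N):
  Phone, First contact: 207×153/574 = 55.176
  Phone, Escalated: 207×236/574 = 85.108
  Phone, Unresolved: 207×185/574 = 66.716
  Chat, First contact: 192×153/574 = 51.178
  Chat, Escalated: 192×236/574 = 78.941
  Chat, Unresolved: 192×185/574 = 61.882
  Email, First contact: 175×153/574 = 46.646
  Email, Escalated: 175×236/574 = 71.951
  Email, Unresolved: 175×185/574 = 56.402
Contributions (O − E)²/E:
  (41 − 55.176)²/55.176 = 3.6421
  (76 − 85.108)²/85.108 = 0.9747
  (90 − 66.716)²/66.716 = 8.1262
  (77 − 51.178)²/51.178 = 13.0286
  (73 − 78.941)²/78.941 = 0.4471
  (42 − 61.882)²/61.882 = 6.3879
  (35 − 46.646)²/46.646 = 2.9076
  (87 − 71.951)²/71.951 = 3.1476
  (53 − 56.402)²/56.402 = 0.2052
χ² = 3.6421 + 0.9747 + 8.1262 + 13.0286 + 0.4471 + 6.3879 + 2.9076 + 3.1476 + 0.2052 = 38.87

38.87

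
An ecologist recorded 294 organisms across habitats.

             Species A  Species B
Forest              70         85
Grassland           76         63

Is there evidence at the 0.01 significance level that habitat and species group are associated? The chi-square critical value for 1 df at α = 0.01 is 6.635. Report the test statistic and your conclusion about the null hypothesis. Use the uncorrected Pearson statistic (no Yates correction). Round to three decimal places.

Row totals: 155, 139. Column totals: 146, 148. Grand total N = 294.
Expected counts (row total × column total / N):
  Forest, Species A: 155×146/294 = 76.9728
  Forest, Species B: 155×148/294 = 78.0272
  Grassland, Species A: 139×146/294 = 69.0272
  Grassland, Species B: 139×148/294 = 69.9728
Contributions (O − E)²/E:
  (70 − 76.9728)²/76.9728 = 0.6317
  (85 − 78.0272)²/78.0272 = 0.6231
  (76 − 69.0272)²/69.0272 = 0.7044
  (63 − 69.9728)²/69.9728 = 0.6948
χ² = 0.6317 + 0.6231 + 0.7044 + 0.6948 = 2.654
df = (2−1)(2−1) = 1. Since 2.654 < 6.635, fail to reject the null hypothesis of independence at α = 0.01.

2.654; fail to reject H₀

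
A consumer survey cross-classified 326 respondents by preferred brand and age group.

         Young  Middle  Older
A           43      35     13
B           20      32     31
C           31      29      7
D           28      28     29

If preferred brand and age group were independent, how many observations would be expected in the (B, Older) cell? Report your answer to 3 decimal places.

Row total (B) = 83; column total (Older) = 80; grand total N = 326.
Expected count = (row total × column total) / N = 83 × 80 / 326 = 20.368.

20.368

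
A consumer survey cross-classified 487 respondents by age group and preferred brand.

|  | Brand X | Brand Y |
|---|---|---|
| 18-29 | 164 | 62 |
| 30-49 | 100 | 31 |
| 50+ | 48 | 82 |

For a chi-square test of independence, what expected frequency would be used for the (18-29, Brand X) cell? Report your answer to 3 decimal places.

144.789

Row total (18-29) = 226; column total (Brand X) = 312; grand total N = 487.
Expected count = (row total × column total) / N = 226 × 312 / 487 = 144.789.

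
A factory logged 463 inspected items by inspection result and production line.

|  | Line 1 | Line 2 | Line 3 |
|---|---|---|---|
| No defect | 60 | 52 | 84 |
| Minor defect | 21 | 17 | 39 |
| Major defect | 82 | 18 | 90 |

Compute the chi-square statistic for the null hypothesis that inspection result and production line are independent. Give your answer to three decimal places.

Row totals: 196, 77, 190. Column totals: 163, 87, 213. Grand total N = 463.
Expected counts (row total × column total / N):
  No defect, Line 1: 196×163/463 = 69.0022
  No defect, Line 2: 196×87/463 = 36.8294
  No defect, Line 3: 196×213/463 = 90.1685
  Minor defect, Line 1: 77×163/463 = 27.1080
  Minor defect, Line 2: 77×87/463 = 14.4687
  Minor defect, Line 3: 77×213/463 = 35.4233
  Major defect, Line 1: 190×163/463 = 66.8898
  Major defect, Line 2: 190×87/463 = 35.7019
  Major defect, Line 3: 190×213/463 = 87.4082
Contributions (O − E)²/E:
  (60 − 69.0022)²/69.0022 = 1.1744
  (52 − 36.8294)²/36.8294 = 6.2490
  (84 − 90.1685)²/90.1685 = 0.4220
  (21 − 27.1080)²/27.1080 = 1.3763
  (17 − 14.4687)²/14.4687 = 0.4429
  (39 − 35.4233)²/35.4233 = 0.3611
  (82 − 66.8898)²/66.8898 = 3.4133
  (18 − 35.7019)²/35.7019 = 8.7770
  (90 − 87.4082)²/87.4082 = 0.0769
χ² = 1.1744 + 6.2490 + 0.4220 + 1.3763 + 0.4429 + 0.3611 + 3.4133 + 8.7770 + 0.0769 = 22.293

22.293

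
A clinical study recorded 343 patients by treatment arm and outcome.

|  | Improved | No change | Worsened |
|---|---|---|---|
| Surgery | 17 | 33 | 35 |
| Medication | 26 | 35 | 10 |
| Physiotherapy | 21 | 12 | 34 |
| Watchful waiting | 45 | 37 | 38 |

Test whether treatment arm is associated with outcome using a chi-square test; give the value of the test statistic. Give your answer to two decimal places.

Row totals: 85, 71, 67, 120. Column totals: 109, 117, 117. Grand total N = 343.
Expected counts (row total × column total / N):
  Surgery, Improved: 85×109/343 = 27.0117
  Surgery, No change: 85×117/343 = 28.9942
  Surgery, Worsened: 85×117/343 = 28.9942
  Medication, Improved: 71×109/343 = 22.5627
  Medication, No change: 71×117/343 = 24.2187
  Medication, Worsened: 71×117/343 = 24.2187
  Physiotherapy, Improved: 67×109/343 = 21.2915
  Physiotherapy, No change: 67×117/343 = 22.8542
  Physiotherapy, Worsened: 67×117/343 = 22.8542
  Watchful waiting, Improved: 120×109/343 = 38.1341
  Watchful waiting, No change: 120×117/343 = 40.9329
  Watchful waiting, Worsened: 120×117/343 = 40.9329
Contributions (O − E)²/E:
  (17 − 27.0117)²/27.0117 = 3.7108
  (33 − 28.9942)²/28.9942 = 0.5534
  (35 − 28.9942)²/28.9942 = 1.2440
  (26 − 22.5627)²/22.5627 = 0.5237
  (35 − 24.2187)²/24.2187 = 4.7994
  (10 − 24.2187)²/24.2187 = 8.3477
  (21 − 21.2915)²/21.2915 = 0.0040
  (12 − 22.8542)²/22.8542 = 5.1550
  (34 − 22.8542)²/22.8542 = 5.4357
  (45 − 38.1341)²/38.1341 = 1.2362
  (37 − 40.9329)²/40.9329 = 0.3779
  (38 − 40.9329)²/40.9329 = 0.2101
χ² = 3.7108 + 0.5534 + 1.2440 + 0.5237 + 4.7994 + 8.3477 + 0.0040 + 5.1550 + 5.4357 + 1.2362 + 0.3779 + 0.2101 = 31.60

31.60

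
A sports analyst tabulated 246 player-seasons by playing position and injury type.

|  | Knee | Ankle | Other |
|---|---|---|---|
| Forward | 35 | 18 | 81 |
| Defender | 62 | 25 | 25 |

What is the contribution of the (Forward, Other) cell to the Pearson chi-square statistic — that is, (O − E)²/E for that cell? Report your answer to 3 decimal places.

Row total (Forward) = 134; column total (Other) = 106; N = 246.
Expected count E = 134 × 106 / 246 = 57.7398.
Contribution = (O − E)²/E = (81 − 57.7398)² / 57.7398 = 9.370.

9.370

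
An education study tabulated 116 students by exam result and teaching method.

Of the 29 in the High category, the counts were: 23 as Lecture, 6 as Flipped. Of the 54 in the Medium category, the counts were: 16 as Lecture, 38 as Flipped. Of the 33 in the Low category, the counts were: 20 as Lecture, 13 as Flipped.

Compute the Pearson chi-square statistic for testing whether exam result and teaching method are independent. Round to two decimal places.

Row totals: 29, 54, 33. Column totals: 59, 57. Grand total N = 116.
Expected counts (row total × column total / N):
  High, Lecture: 29×59/116 = 14.7500
  High, Flipped: 29×57/116 = 14.2500
  Medium, Lecture: 54×59/116 = 27.4655
  Medium, Flipped: 54×57/116 = 26.5345
  Low, Lecture: 33×59/116 = 16.7845
  Low, Flipped: 33×57/116 = 16.2155
Contributions (O − E)²/E:
  (23 − 14.7500)²/14.7500 = 4.6144
  (6 − 14.2500)²/14.2500 = 4.7763
  (16 − 27.4655)²/27.4655 = 4.7863
  (38 − 26.5345)²/26.5345 = 4.9542
  (20 − 16.7845)²/16.7845 = 0.6160
  (13 − 16.2155)²/16.2155 = 0.6376
χ² = 4.6144 + 4.7763 + 4.7863 + 4.9542 + 0.6160 + 0.6376 = 20.38

20.38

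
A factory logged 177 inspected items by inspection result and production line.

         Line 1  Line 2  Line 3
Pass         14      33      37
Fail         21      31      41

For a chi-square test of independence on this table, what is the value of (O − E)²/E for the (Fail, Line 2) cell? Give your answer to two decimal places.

0.21

Row total (Fail) = 93; column total (Line 2) = 64; N = 177.
Expected count E = 93 × 64 / 177 = 33.627.
Contribution = (O − E)²/E = (31 − 33.627)² / 33.627 = 0.21.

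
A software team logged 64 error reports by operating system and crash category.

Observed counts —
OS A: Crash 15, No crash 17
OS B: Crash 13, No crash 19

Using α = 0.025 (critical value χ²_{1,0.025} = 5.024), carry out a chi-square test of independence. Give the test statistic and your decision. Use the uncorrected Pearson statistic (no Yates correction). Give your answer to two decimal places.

Row totals: 32, 32. Column totals: 28, 36. Grand total N = 64.
Expected counts (row total × column total / N):
  OS A, Crash: 32×28/64 = 14.000
  OS A, No crash: 32×36/64 = 18.000
  OS B, Crash: 32×28/64 = 14.000
  OS B, No crash: 32×36/64 = 18.000
Contributions (O − E)²/E:
  (15 − 14.000)²/14.000 = 0.0714
  (17 − 18.000)²/18.000 = 0.0556
  (13 − 14.000)²/14.000 = 0.0714
  (19 − 18.000)²/18.000 = 0.0556
χ² = 0.0714 + 0.0556 + 0.0714 + 0.0556 = 0.25
df = (2−1)(2−1) = 1. Since 0.25 < 5.024, fail to reject the null hypothesis of independence at α = 0.025.

0.25; fail to reject H₀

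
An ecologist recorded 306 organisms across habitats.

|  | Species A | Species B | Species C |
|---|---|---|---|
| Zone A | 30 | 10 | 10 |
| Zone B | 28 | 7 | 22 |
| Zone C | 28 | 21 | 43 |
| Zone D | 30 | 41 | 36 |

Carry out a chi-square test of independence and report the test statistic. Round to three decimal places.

Row totals: 50, 57, 92, 107. Column totals: 116, 79, 111. Grand total N = 306.
Expected counts (row total × column total / N):
  Zone A, Species A: 50×116/306 = 18.9542
  Zone A, Species B: 50×79/306 = 12.9085
  Zone A, Species C: 50×111/306 = 18.1373
  Zone B, Species A: 57×116/306 = 21.6078
  Zone B, Species B: 57×79/306 = 14.7157
  Zone B, Species C: 57×111/306 = 20.6765
  Zone C, Species A: 92×116/306 = 34.8758
  Zone C, Species B: 92×79/306 = 23.7516
  Zone C, Species C: 92×111/306 = 33.3725
  Zone D, Species A: 107×116/306 = 40.5621
  Zone D, Species B: 107×79/306 = 27.6242
  Zone D, Species C: 107×111/306 = 38.8137
Contributions (O − E)²/E:
  (30 − 18.9542)²/18.9542 = 6.4371
  (10 − 12.9085)²/12.9085 = 0.6553
  (10 − 18.1373)²/18.1373 = 3.6508
  (28 − 21.6078)²/21.6078 = 1.8910
  (7 − 14.7157)²/14.7157 = 4.0455
  (22 − 20.6765)²/20.6765 = 0.0847
  (28 − 34.8758)²/34.8758 = 1.3556
  (21 − 23.7516)²/23.7516 = 0.3188
  (43 − 33.3725)²/33.3725 = 2.7774
  (30 − 40.5621)²/40.5621 = 2.7503
  (41 − 27.6242)²/27.6242 = 6.4766
  (36 − 38.8137)²/38.8137 = 0.2040
χ² = 6.4371 + 0.6553 + 3.6508 + 1.8910 + 4.0455 + 0.0847 + 1.3556 + 0.3188 + 2.7774 + 2.7503 + 6.4766 + 0.2040 = 30.647

30.647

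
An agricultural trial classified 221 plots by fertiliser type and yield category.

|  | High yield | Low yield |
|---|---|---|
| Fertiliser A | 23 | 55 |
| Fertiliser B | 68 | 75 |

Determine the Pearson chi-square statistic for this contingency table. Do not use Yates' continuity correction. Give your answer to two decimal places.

6.80

Row totals: 78, 143. Column totals: 91, 130. Grand total N = 221.
Expected counts (row total × column total / N):
  Fertiliser A, High yield: 78×91/221 = 32.118
  Fertiliser A, Low yield: 78×130/221 = 45.882
  Fertiliser B, High yield: 143×91/221 = 58.882
  Fertiliser B, Low yield: 143×130/221 = 84.118
Contributions (O − E)²/E:
  (23 − 32.118)²/32.118 = 2.5885
  (55 − 45.882)²/45.882 = 1.8120
  (68 − 58.882)²/58.882 = 1.4119
  (75 − 84.118)²/84.118 = 0.9883
χ² = 2.5885 + 1.8120 + 1.4119 + 0.9883 = 6.80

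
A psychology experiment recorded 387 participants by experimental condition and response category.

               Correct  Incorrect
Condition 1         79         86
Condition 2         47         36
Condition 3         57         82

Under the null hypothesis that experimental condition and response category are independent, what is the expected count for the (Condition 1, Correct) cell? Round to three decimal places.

78.023

Row total (Condition 1) = 165; column total (Correct) = 183; grand total N = 387.
Expected count = (row total × column total) / N = 165 × 183 / 387 = 78.023.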